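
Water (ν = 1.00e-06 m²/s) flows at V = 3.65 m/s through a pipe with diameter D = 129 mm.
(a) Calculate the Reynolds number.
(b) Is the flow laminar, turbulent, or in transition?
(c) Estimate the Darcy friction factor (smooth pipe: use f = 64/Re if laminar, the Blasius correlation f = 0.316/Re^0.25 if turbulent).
(a) Re = V·D/ν = 3.65·0.129/1.00e-06 = 470850
(b) Flow regime: turbulent (Re > 4000)
(c) Friction factor: f = 0.316/Re^0.25 = 0.316/470850^0.25 = 0.01206 (Blasius is strictly valid for Re ≲ 1e5; used here as the smooth-pipe estimate the problem specifies)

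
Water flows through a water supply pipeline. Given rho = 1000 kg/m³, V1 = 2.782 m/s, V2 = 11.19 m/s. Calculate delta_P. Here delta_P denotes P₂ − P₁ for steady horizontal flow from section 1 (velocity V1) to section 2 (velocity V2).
Formula: \Delta P = \frac{1}{2} \rho (V_1^2 - V_2^2)
delta_P = 0.5·1000·(2.782² − 11.19²)/1000 = -58.74 kPa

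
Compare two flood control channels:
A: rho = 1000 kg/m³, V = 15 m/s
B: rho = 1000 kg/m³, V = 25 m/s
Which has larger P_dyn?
P_dyn(A) = 112.5 kPa, P_dyn(B) = 312.5 kPa. Answer: B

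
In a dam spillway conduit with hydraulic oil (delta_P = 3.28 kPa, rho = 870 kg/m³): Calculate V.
Formula: V = \sqrt{\frac{2 \Delta P}{\rho}}
V = √(2·(3.28·1000)/870) = 2.746 m/s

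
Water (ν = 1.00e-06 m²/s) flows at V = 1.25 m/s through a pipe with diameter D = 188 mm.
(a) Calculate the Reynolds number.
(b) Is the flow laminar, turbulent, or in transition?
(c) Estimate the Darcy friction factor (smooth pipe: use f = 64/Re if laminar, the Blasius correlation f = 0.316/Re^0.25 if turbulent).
(a) Re = V·D/ν = 1.25·0.188/1.00e-06 = 235000
(b) Flow regime: turbulent (Re > 4000)
(c) Friction factor: f = 0.316/Re^0.25 = 0.316/235000^0.25 = 0.01435 (Blasius is strictly valid for Re ≲ 1e5; used here as the smooth-pipe estimate the problem specifies)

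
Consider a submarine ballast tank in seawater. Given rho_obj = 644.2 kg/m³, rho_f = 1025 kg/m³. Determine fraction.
Formula: f_{sub} = \frac{\rho_{obj}}{\rho_f}
fraction = 644.2/1025 = 0.6285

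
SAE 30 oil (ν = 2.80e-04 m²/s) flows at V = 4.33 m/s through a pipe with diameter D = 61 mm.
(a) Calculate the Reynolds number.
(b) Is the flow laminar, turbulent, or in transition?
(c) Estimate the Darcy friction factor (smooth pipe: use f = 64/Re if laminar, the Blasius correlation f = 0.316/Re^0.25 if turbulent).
(a) Re = V·D/ν = 4.33·0.061/2.80e-04 = 943.32
(b) Flow regime: laminar (Re < 2300)
(c) Friction factor: f = 64/Re = 64/943.32 = 0.06785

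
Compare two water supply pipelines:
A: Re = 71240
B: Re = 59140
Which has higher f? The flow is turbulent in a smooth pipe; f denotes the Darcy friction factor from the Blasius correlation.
f(A) = 0.01934, f(B) = 0.02026. Answer: B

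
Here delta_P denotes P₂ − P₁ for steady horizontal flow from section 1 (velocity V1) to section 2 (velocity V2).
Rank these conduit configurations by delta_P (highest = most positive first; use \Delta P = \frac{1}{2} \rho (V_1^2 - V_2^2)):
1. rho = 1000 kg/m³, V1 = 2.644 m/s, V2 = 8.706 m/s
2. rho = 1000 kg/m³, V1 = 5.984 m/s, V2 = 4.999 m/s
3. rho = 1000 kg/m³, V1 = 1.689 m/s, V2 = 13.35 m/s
Case 1: delta_P = -34.4 kPa
Case 2: delta_P = 5.409 kPa
Case 3: delta_P = -87.68 kPa
Ranking (highest first): 2, 1, 3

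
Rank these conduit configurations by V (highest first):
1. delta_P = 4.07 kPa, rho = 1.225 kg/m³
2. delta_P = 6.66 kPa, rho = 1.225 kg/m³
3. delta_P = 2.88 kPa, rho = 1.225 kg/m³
Case 1: V = 81.52 m/s
Case 2: V = 104.3 m/s
Case 3: V = 68.57 m/s
Ranking (highest first): 2, 1, 3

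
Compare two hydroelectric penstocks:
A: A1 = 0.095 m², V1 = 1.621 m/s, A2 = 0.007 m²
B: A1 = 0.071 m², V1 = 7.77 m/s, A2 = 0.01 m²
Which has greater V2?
V2(A) = 22 m/s, V2(B) = 55.17 m/s. Answer: B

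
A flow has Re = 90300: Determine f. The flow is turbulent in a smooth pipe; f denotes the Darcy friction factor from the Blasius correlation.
Formula: f = \frac{0.316}{Re^{0.25}}
f = 0.316/90300^0.25 = 0.01823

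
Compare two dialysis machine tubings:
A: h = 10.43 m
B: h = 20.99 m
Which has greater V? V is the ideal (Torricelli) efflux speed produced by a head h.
V(A) = 14.31 m/s, V(B) = 20.29 m/s. Answer: B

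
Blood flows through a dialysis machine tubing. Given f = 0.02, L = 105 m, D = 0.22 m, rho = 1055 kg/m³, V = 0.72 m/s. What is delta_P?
Formula: \Delta P = f \frac{L}{D} \frac{\rho V^2}{2}
delta_P = 0.02·(105/0.22)·0.5·1055·0.72²/1000 = 2.61 kPa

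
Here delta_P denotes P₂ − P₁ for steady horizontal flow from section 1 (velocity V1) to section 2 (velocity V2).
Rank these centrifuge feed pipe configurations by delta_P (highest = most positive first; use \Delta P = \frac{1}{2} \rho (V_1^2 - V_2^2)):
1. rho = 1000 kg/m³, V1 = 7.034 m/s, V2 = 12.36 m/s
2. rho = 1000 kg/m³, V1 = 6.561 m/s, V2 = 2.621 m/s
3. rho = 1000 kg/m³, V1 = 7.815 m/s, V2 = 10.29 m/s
Case 1: delta_P = -51.65 kPa
Case 2: delta_P = 18.09 kPa
Case 3: delta_P = -22.4 kPa
Ranking (highest first): 2, 3, 1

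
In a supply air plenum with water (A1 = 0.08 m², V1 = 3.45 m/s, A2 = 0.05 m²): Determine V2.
Formula: V_2 = \frac{A_1 V_1}{A_2}
V2 = 0.08·3.45/0.05 = 5.52 m/s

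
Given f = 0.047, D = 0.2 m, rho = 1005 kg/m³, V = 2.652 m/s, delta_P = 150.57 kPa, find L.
Formula: \Delta P = f \frac{L}{D} \frac{\rho V^2}{2}
Substituting knowns: 150.57 = 0.047·(L/0.2)·0.5·1005·2.652²/1000
Solving for L: L = (150.57·1000)·0.2/(0.047·0.5·1005·2.652²) = 181.3 m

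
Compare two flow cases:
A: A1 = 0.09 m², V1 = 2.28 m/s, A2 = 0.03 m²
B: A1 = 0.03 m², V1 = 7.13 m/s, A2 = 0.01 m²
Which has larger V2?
V2(A) = 6.84 m/s, V2(B) = 21.39 m/s. Answer: B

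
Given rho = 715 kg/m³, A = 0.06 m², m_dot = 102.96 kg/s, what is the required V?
Formula: \dot{m} = \rho A V
Substituting knowns: 102.96 = 715·0.06·V
Solving for V: V = 102.96/(715·0.06) = 2.4 m/s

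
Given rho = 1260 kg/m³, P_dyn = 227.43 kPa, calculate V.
Formula: P_{dyn} = \frac{1}{2} \rho V^2
Substituting knowns: 227.43 = 0.5·1260·V²/1000
Solving for V: V = √(2·(227.43·1000)/1260) = 19 m/s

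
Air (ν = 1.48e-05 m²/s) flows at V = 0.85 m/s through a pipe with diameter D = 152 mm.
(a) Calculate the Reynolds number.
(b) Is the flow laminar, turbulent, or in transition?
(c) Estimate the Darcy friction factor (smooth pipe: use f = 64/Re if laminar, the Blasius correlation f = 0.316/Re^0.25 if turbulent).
(a) Re = V·D/ν = 0.85·0.152/1.48e-05 = 8729.7
(b) Flow regime: turbulent (Re > 4000)
(c) Friction factor: f = 0.316/Re^0.25 = 0.316/8729.7^0.25 = 0.03269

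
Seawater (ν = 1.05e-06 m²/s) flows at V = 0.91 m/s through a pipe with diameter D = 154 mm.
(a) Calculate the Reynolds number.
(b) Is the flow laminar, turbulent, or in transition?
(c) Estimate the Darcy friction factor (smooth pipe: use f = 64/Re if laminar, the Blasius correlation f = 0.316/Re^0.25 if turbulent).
(a) Re = V·D/ν = 0.91·0.154/1.05e-06 = 133470
(b) Flow regime: turbulent (Re > 4000)
(c) Friction factor: f = 0.316/Re^0.25 = 0.316/133470^0.25 = 0.01653 (Blasius is strictly valid for Re ≲ 1e5; used here as the smooth-pipe estimate the problem specifies)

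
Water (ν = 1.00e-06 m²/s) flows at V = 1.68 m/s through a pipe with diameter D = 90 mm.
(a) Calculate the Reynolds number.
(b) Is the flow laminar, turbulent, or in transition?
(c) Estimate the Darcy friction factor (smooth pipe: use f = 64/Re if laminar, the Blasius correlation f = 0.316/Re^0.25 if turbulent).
(a) Re = V·D/ν = 1.68·0.09/1.00e-06 = 151200
(b) Flow regime: turbulent (Re > 4000)
(c) Friction factor: f = 0.316/Re^0.25 = 0.316/151200^0.25 = 0.01603 (Blasius is strictly valid for Re ≲ 1e5; used here as the smooth-pipe estimate the problem specifies)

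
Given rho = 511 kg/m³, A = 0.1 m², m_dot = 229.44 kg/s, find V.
Formula: \dot{m} = \rho A V
Substituting knowns: 229.44 = 511·0.1·V
Solving for V: V = 229.44/(511·0.1) = 4.49 m/s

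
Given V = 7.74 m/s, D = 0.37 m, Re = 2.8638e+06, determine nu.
Formula: Re = \frac{V D}{\nu}
Substituting knowns: 2.8638e+06 = 7.74·0.37/nu
Solving for nu: nu = 7.74·0.37/2.8638e+06 = 1.000e-06 m²/s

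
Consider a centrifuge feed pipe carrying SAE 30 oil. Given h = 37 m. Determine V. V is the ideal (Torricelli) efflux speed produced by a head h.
Formula: V = \sqrt{2 g h}
V = √(2·9.81·37) = 26.94 m/s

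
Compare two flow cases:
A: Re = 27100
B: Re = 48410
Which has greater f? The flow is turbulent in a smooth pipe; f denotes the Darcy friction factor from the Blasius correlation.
f(A) = 0.02463, f(B) = 0.0213. Answer: A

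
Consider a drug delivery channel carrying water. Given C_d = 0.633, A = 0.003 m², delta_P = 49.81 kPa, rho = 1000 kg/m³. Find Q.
Formula: Q = C_d A \sqrt{\frac{2 \Delta P}{\rho}}
Q = 0.633·0.003·√(2·(49.81·1000)/1000)·1000 = 18.95 L/s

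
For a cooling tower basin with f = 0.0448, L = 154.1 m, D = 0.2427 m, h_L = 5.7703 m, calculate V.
Formula: h_L = f \frac{L}{D} \frac{V^2}{2g}
Substituting knowns: 5.7703 = 0.0448·(154.1/0.2427)·V²/(2·9.81)
Solving for V: V = √(5.7703·2·9.81/(0.0448·(154.1/0.2427))) = 1.995 m/s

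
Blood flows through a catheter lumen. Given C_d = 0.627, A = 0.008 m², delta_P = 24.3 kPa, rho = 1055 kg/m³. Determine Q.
Formula: Q = C_d A \sqrt{\frac{2 \Delta P}{\rho}}
Q = 0.627·0.008·√(2·(24.3·1000)/1055)·1000 = 34.04 L/s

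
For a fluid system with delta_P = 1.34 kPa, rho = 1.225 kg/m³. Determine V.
Formula: V = \sqrt{\frac{2 \Delta P}{\rho}}
V = √(2·(1.34·1000)/1.225) = 46.77 m/s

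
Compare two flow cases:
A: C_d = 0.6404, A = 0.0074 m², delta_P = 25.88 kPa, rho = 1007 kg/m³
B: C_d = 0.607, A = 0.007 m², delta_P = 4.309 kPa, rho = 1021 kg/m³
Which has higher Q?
Q(A) = 33.98 L/s, Q(B) = 12.34 L/s. Answer: A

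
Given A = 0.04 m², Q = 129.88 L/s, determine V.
Formula: Q = A V
Substituting knowns: 129.88 = 0.04·V·1000
Solving for V: V = (129.88/1000)/0.04 = 3.247 m/s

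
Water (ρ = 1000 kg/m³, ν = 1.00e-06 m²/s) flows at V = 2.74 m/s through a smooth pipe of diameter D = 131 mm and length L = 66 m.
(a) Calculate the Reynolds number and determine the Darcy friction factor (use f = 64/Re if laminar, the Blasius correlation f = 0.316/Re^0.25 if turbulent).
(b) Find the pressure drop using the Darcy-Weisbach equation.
(a) Re = V·D/ν = 2.74·0.131/1.00e-06 = 358940 → turbulent (Re > 4000); f = 0.316/Re^0.25 = 0.316/358940^0.25 = 0.01291 (Blasius is strictly valid for Re ≲ 1e5; used here as the smooth-pipe estimate the problem specifies)
(b) Darcy-Weisbach: ΔP = f·(L/D)·½ρV²/1000 = 0.01291·(66/0.131)·½·1000·2.74²/1000 = 24.42 kPa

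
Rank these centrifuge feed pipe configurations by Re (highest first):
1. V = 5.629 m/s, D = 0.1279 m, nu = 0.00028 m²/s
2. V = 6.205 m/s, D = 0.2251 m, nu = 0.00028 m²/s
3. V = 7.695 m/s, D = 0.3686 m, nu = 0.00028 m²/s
Case 1: Re = 2571
Case 2: Re = 4988
Case 3: Re = 10130
Ranking (highest first): 3, 2, 1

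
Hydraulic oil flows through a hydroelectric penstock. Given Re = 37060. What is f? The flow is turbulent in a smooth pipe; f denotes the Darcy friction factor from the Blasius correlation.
Formula: f = \frac{0.316}{Re^{0.25}}
f = 0.316/37060^0.25 = 0.02278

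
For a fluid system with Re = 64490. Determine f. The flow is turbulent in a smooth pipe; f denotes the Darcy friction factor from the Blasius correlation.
Formula: f = \frac{0.316}{Re^{0.25}}
f = 0.316/64490^0.25 = 0.01983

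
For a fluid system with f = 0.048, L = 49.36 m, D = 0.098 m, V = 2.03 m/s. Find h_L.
Formula: h_L = f \frac{L}{D} \frac{V^2}{2g}
h_L = 0.048·(49.36/0.098)·2.03²/(2·9.81) = 5.078 m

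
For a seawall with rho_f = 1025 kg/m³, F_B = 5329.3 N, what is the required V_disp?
Formula: F_B = \rho_f g V_{disp}
Substituting knowns: 5329.3 = 1025·9.81·V_disp
Solving for V_disp: V_disp = 5329.3/(1025·9.81) = 0.53 m³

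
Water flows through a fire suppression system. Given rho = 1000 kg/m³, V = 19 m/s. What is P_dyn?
Formula: P_{dyn} = \frac{1}{2} \rho V^2
P_dyn = 0.5·1000·19²/1000 = 180.5 kPa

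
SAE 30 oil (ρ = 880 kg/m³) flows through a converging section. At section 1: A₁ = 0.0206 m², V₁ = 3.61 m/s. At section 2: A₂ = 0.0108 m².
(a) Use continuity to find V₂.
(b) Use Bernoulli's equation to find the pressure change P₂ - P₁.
(a) Continuity: A₁V₁=A₂V₂ -> V₂=A₁V₁/A₂=0.0206*3.61/0.0108=6.89 m/s
(b) Bernoulli: P₂-P₁=0.5*rho*(V₁^2-V₂^2)/1000=0.5*880*(3.61^2-6.89^2)/1000=-15.15 kPa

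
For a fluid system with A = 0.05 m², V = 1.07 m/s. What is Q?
Formula: Q = A V
Q = 0.05·1.07·1000 = 53.5 L/s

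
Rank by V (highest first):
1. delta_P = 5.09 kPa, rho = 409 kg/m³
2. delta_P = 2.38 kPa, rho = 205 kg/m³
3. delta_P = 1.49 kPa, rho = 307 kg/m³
Case 1: V = 4.989 m/s
Case 2: V = 4.819 m/s
Case 3: V = 3.116 m/s
Ranking (highest first): 1, 2, 3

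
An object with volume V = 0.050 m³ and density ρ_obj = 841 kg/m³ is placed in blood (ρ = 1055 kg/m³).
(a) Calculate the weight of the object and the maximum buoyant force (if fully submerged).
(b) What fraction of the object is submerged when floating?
(a) W=rho_obj*g*V=841*9.81*0.050=412.5 N; F_B(max)=rho*g*V=1055*9.81*0.050=517.5 N
(b) Floating fraction=rho_obj/rho=841/1055=0.797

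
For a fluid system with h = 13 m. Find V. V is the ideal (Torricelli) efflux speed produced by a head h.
Formula: V = \sqrt{2 g h}
V = √(2·9.81·13) = 15.97 m/s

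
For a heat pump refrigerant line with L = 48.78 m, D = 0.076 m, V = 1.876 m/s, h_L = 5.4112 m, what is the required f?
Formula: h_L = f \frac{L}{D} \frac{V^2}{2g}
Substituting knowns: 5.4112 = f·(48.78/0.076)·1.876²/(2·9.81)
Solving for f: f = 5.4112·2·9.81/((48.78/0.076)·1.876²) = 0.047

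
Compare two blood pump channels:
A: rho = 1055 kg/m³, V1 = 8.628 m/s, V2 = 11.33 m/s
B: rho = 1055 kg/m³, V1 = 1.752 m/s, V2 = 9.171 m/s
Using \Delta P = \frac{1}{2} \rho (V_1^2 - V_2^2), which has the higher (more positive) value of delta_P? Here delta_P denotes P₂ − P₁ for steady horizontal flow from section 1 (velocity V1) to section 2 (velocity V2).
delta_P(A) = -28.45 kPa, delta_P(B) = -42.75 kPa. Answer: A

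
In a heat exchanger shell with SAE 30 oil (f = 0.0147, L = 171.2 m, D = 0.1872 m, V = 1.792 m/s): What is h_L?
Formula: h_L = f \frac{L}{D} \frac{V^2}{2g}
h_L = 0.0147·(171.2/0.1872)·1.792²/(2·9.81) = 2.2 m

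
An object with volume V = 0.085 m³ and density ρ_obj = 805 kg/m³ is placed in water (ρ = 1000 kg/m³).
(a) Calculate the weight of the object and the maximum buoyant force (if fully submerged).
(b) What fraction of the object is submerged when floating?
(a) W=rho_obj*g*V=805*9.81*0.085=671.2 N; F_B(max)=rho*g*V=1000*9.81*0.085=833.9 N
(b) Floating fraction=rho_obj/rho=805/1000=0.805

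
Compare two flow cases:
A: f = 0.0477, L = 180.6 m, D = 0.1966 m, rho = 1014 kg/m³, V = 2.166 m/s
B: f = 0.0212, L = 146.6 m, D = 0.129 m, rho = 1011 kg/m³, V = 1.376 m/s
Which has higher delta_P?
delta_P(A) = 104.2 kPa, delta_P(B) = 23.06 kPa. Answer: A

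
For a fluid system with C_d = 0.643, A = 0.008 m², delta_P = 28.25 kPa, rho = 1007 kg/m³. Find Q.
Formula: Q = C_d A \sqrt{\frac{2 \Delta P}{\rho}}
Q = 0.643·0.008·√(2·(28.25·1000)/1007)·1000 = 38.53 L/s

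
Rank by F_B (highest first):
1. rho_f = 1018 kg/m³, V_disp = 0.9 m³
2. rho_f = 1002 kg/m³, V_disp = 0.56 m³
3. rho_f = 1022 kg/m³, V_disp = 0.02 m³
Case 1: F_B = 8988 N
Case 2: F_B = 5505 N
Case 3: F_B = 200.5 N
Ranking (highest first): 1, 2, 3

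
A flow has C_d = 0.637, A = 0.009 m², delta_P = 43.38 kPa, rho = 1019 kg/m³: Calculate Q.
Formula: Q = C_d A \sqrt{\frac{2 \Delta P}{\rho}}
Q = 0.637·0.009·√(2·(43.38·1000)/1019)·1000 = 52.9 L/s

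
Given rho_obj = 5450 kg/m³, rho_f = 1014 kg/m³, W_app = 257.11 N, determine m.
Formula: W_{app} = mg\left(1 - \frac{\rho_f}{\rho_{obj}}\right)
Substituting knowns: 257.11 = m·9.81·(1 − 1014/5450)
Solving for m: m = 257.11/(9.81·(1 − 1014/5450)) = 32.2 kg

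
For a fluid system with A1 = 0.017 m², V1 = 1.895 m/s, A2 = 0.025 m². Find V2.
Formula: V_2 = \frac{A_1 V_1}{A_2}
V2 = 0.017·1.895/0.025 = 1.289 m/s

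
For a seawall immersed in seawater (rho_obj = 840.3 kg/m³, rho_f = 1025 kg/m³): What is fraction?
Formula: f_{sub} = \frac{\rho_{obj}}{\rho_f}
fraction = 840.3/1025 = 0.8198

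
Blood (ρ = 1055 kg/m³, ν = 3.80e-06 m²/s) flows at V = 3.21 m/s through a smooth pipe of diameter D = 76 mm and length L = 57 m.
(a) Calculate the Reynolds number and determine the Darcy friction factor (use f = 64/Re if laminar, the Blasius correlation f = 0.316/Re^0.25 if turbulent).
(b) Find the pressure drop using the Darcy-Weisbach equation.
(a) Re = V·D/ν = 3.21·0.076/3.80e-06 = 64200 → turbulent (Re > 4000); f = 0.316/Re^0.25 = 0.316/64200^0.25 = 0.019852
(b) Darcy-Weisbach: ΔP = f·(L/D)·½ρV²/1000 = 0.019852·(57/0.076)·½·1055·3.21²/1000 = 80.93 kPa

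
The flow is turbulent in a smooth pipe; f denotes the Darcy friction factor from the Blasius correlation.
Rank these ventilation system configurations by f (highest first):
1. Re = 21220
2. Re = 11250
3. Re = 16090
Case 1: f = 0.02618
Case 2: f = 0.03068
Case 3: f = 0.02806
Ranking (highest first): 2, 3, 1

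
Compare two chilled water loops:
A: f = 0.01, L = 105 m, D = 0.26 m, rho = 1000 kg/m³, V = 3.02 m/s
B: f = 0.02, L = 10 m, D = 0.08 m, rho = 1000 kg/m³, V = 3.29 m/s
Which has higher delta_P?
delta_P(A) = 18.42 kPa, delta_P(B) = 13.53 kPa. Answer: A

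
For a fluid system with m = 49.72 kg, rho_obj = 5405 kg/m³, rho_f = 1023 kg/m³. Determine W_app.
Formula: W_{app} = mg\left(1 - \frac{\rho_f}{\rho_{obj}}\right)
W_app = 49.72·9.81·(1 − 1023/5405) = 395.4 N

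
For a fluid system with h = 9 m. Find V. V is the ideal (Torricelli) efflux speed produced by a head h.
Formula: V = \sqrt{2 g h}
V = √(2·9.81·9) = 13.29 m/s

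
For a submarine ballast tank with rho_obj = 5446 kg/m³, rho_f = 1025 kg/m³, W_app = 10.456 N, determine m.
Formula: W_{app} = mg\left(1 - \frac{\rho_f}{\rho_{obj}}\right)
Substituting knowns: 10.456 = m·9.81·(1 − 1025/5446)
Solving for m: m = 10.456/(9.81·(1 − 1025/5446)) = 1.313 kg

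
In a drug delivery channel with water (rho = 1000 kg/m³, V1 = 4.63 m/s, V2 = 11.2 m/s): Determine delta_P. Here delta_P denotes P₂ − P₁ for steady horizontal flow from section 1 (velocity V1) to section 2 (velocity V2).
Formula: \Delta P = \frac{1}{2} \rho (V_1^2 - V_2^2)
delta_P = 0.5·1000·(4.63² − 11.2²)/1000 = -52 kPa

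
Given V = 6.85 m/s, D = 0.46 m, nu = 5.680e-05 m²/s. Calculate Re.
Formula: Re = \frac{V D}{\nu}
Re = 6.85·0.46/5.680e-05 = 55475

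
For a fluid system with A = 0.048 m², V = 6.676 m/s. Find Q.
Formula: Q = A V
Q = 0.048·6.676·1000 = 320.4 L/s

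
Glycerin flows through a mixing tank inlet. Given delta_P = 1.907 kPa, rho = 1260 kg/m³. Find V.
Formula: V = \sqrt{\frac{2 \Delta P}{\rho}}
V = √(2·(1.907·1000)/1260) = 1.74 m/s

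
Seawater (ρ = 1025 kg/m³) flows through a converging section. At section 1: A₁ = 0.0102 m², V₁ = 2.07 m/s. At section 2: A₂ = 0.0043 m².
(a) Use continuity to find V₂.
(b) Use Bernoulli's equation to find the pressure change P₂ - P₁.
(a) Continuity: A₁V₁=A₂V₂ -> V₂=A₁V₁/A₂=0.0102*2.07/0.0043=4.91 m/s
(b) Bernoulli: P₂-P₁=0.5*rho*(V₁^2-V₂^2)/1000=0.5*1025*(2.07^2-4.91^2)/1000=-10.16 kPa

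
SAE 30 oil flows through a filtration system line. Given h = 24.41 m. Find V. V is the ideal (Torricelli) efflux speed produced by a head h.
Formula: V = \sqrt{2 g h}
V = √(2·9.81·24.41) = 21.88 m/s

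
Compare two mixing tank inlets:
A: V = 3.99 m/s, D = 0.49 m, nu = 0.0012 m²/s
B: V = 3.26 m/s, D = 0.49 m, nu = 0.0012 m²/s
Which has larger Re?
Re(A) = 1629, Re(B) = 1331. Answer: A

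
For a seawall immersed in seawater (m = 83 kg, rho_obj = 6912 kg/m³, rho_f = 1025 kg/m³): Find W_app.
Formula: W_{app} = mg\left(1 - \frac{\rho_f}{\rho_{obj}}\right)
W_app = 83·9.81·(1 − 1025/6912) = 693.5 N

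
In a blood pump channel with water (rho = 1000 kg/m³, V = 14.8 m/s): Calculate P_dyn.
Formula: P_{dyn} = \frac{1}{2} \rho V^2
P_dyn = 0.5·1000·14.8²/1000 = 109.5 kPa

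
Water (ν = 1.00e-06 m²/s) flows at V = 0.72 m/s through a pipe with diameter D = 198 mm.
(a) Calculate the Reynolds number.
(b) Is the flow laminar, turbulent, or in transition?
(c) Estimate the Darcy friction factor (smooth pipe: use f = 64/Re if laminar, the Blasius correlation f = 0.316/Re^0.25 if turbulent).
(a) Re = V·D/ν = 0.72·0.198/1.00e-06 = 142560
(b) Flow regime: turbulent (Re > 4000)
(c) Friction factor: f = 0.316/Re^0.25 = 0.316/142560^0.25 = 0.01626 (Blasius is strictly valid for Re ≲ 1e5; used here as the smooth-pipe estimate the problem specifies)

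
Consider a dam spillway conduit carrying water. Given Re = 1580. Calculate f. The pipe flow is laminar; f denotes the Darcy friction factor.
Formula: f = \frac{64}{Re}
f = 64/1580 = 0.04051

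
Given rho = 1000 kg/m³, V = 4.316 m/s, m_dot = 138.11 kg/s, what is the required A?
Formula: \dot{m} = \rho A V
Substituting knowns: 138.11 = 1000·A·4.316
Solving for A: A = 138.11/(1000·4.316) = 0.032 m²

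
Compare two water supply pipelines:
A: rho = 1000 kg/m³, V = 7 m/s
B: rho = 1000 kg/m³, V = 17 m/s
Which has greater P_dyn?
P_dyn(A) = 24.5 kPa, P_dyn(B) = 144.5 kPa. Answer: B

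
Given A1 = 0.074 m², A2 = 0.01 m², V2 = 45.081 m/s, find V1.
Formula: V_2 = \frac{A_1 V_1}{A_2}
Substituting knowns: 45.081 = 0.074·V1/0.01
Solving for V1: V1 = 45.081·0.01/0.074 = 6.092 m/s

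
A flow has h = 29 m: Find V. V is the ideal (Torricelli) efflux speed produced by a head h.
Formula: V = \sqrt{2 g h}
V = √(2·9.81·29) = 23.85 m/s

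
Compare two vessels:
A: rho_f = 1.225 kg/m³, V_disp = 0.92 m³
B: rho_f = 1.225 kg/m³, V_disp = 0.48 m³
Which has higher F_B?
F_B(A) = 11.06 N, F_B(B) = 5.768 N. Answer: A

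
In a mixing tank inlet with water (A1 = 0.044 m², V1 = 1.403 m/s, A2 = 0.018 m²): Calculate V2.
Formula: V_2 = \frac{A_1 V_1}{A_2}
V2 = 0.044·1.403/0.018 = 3.43 m/s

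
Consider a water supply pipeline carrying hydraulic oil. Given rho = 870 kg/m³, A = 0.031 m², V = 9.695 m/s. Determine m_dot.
Formula: \dot{m} = \rho A V
m_dot = 870·0.031·9.695 = 261.5 kg/s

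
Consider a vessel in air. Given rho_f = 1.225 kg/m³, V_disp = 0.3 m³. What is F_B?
Formula: F_B = \rho_f g V_{disp}
F_B = 1.225·9.81·0.3 = 3.605 N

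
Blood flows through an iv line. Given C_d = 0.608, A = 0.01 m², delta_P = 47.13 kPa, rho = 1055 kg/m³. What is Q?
Formula: Q = C_d A \sqrt{\frac{2 \Delta P}{\rho}}
Q = 0.608·0.01·√(2·(47.13·1000)/1055)·1000 = 57.47 L/s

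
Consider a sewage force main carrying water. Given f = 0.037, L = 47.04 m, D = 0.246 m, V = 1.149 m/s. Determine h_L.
Formula: h_L = f \frac{L}{D} \frac{V^2}{2g}
h_L = 0.037·(47.04/0.246)·1.149²/(2·9.81) = 0.4761 m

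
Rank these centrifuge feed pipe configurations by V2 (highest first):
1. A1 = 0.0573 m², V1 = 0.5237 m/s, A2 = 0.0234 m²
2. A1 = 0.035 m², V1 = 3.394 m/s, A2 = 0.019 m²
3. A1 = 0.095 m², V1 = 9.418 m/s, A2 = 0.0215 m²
Case 1: V2 = 1.282 m/s
Case 2: V2 = 6.252 m/s
Case 3: V2 = 41.61 m/s
Ranking (highest first): 3, 2, 1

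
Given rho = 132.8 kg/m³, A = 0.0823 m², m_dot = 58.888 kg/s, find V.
Formula: \dot{m} = \rho A V
Substituting knowns: 58.888 = 132.8·0.0823·V
Solving for V: V = 58.888/(132.8·0.0823) = 5.388 m/s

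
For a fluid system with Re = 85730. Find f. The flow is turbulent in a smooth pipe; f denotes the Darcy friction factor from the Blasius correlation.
Formula: f = \frac{0.316}{Re^{0.25}}
f = 0.316/85730^0.25 = 0.01847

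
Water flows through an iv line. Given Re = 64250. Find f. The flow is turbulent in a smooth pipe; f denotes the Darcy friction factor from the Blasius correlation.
Formula: f = \frac{0.316}{Re^{0.25}}
f = 0.316/64250^0.25 = 0.01985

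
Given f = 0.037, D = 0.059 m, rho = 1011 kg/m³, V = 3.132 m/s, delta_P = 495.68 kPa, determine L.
Formula: \Delta P = f \frac{L}{D} \frac{\rho V^2}{2}
Substituting knowns: 495.68 = 0.037·(L/0.059)·0.5·1011·3.132²/1000
Solving for L: L = (495.68·1000)·0.059/(0.037·0.5·1011·3.132²) = 159.4 m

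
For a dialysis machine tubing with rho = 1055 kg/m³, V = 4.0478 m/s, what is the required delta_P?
Formula: V = \sqrt{\frac{2 \Delta P}{\rho}}
Substituting knowns: 4.0478 = √(2·(delta_P·1000)/1055)
Solving for delta_P: delta_P = 4.0478²·1055/2/1000 = 8.643 kPa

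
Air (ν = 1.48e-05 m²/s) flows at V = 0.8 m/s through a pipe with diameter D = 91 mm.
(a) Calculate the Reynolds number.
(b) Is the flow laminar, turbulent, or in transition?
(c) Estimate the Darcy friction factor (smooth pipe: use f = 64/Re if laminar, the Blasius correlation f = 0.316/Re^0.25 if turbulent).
(a) Re = V·D/ν = 0.8·0.091/1.48e-05 = 4918.9
(b) Flow regime: turbulent (Re > 4000)
(c) Friction factor: f = 0.316/Re^0.25 = 0.316/4918.9^0.25 = 0.03773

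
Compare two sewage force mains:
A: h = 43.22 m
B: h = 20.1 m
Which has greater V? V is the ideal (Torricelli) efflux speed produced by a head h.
V(A) = 29.12 m/s, V(B) = 19.86 m/s. Answer: A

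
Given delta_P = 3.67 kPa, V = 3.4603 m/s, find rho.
Formula: V = \sqrt{\frac{2 \Delta P}{\rho}}
Substituting knowns: 3.4603 = √(2·(3.67·1000)/rho)
Solving for rho: rho = 2·(3.67·1000)/3.4603² = 613 kg/m³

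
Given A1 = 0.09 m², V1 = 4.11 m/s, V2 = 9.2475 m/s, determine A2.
Formula: V_2 = \frac{A_1 V_1}{A_2}
Substituting knowns: 9.2475 = 0.09·4.11/A2
Solving for A2: A2 = 0.09·4.11/9.2475 = 0.04 m²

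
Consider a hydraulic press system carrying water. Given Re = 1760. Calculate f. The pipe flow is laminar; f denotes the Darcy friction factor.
Formula: f = \frac{64}{Re}
f = 64/1760 = 0.03636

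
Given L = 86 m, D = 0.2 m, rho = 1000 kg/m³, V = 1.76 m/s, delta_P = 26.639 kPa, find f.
Formula: \Delta P = f \frac{L}{D} \frac{\rho V^2}{2}
Substituting knowns: 26.639 = f·(86/0.2)·0.5·1000·1.76²/1000
Solving for f: f = (26.639·1000)/((86/0.2)·0.5·1000·1.76²) = 0.04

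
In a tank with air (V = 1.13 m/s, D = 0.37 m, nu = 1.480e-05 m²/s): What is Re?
Formula: Re = \frac{V D}{\nu}
Re = 1.13·0.37/1.480e-05 = 28250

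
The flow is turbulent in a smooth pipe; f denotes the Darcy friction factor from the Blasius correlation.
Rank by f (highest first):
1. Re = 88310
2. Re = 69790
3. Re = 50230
Case 1: f = 0.01833
Case 2: f = 0.01944
Case 3: f = 0.02111
Ranking (highest first): 3, 2, 1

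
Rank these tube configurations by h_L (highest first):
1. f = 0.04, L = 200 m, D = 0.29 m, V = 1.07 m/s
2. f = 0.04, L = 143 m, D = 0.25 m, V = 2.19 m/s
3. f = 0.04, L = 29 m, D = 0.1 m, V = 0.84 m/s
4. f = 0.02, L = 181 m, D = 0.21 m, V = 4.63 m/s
Case 1: h_L = 1.61 m
Case 2: h_L = 5.593 m
Case 3: h_L = 0.4172 m
Case 4: h_L = 18.83 m
Ranking (highest first): 4, 2, 1, 3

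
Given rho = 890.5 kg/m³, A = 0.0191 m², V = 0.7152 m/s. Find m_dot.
Formula: \dot{m} = \rho A V
m_dot = 890.5·0.0191·0.7152 = 12.16 kg/s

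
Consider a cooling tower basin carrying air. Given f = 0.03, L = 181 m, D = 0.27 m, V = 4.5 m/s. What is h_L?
Formula: h_L = f \frac{L}{D} \frac{V^2}{2g}
h_L = 0.03·(181/0.27)·4.5²/(2·9.81) = 20.76 m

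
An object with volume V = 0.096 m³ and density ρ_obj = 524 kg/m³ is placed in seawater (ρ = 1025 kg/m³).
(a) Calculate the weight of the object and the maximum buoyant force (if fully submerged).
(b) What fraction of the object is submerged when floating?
(a) W=rho_obj*g*V=524*9.81*0.096=493.5 N; F_B(max)=rho*g*V=1025*9.81*0.096=965.3 N
(b) Floating fraction=rho_obj/rho=524/1025=0.511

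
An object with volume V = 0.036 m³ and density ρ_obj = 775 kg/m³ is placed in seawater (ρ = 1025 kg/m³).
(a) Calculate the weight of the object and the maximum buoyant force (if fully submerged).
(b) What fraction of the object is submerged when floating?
(a) W=rho_obj*g*V=775*9.81*0.036=273.7 N; F_B(max)=rho*g*V=1025*9.81*0.036=362.0 N
(b) Floating fraction=rho_obj/rho=775/1025=0.756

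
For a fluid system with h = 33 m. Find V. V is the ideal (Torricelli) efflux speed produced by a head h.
Formula: V = \sqrt{2 g h}
V = √(2·9.81·33) = 25.45 m/s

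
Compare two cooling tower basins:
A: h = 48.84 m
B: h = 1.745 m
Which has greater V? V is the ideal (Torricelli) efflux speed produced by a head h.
V(A) = 30.96 m/s, V(B) = 5.851 m/s. Answer: A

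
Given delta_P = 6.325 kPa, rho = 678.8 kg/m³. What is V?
Formula: V = \sqrt{\frac{2 \Delta P}{\rho}}
V = √(2·(6.325·1000)/678.8) = 4.317 m/s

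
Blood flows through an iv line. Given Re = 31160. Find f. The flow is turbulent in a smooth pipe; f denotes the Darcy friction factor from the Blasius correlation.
Formula: f = \frac{0.316}{Re^{0.25}}
f = 0.316/31160^0.25 = 0.02378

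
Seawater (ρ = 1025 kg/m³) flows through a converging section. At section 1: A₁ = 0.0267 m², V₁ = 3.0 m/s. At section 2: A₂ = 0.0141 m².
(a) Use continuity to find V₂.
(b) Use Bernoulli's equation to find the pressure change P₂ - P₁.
(a) Continuity: A₁V₁=A₂V₂ -> V₂=A₁V₁/A₂=0.0267*3.0/0.0141=5.68 m/s
(b) Bernoulli: P₂-P₁=0.5*rho*(V₁^2-V₂^2)/1000=0.5*1025*(3.0^2-5.68^2)/1000=-11.92 kPa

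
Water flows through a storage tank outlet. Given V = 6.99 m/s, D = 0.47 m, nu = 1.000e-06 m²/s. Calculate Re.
Formula: Re = \frac{V D}{\nu}
Re = 6.99·0.47/1.000e-06 = 3.285e+06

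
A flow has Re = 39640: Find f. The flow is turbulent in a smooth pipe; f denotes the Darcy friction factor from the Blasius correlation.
Formula: f = \frac{0.316}{Re^{0.25}}
f = 0.316/39640^0.25 = 0.0224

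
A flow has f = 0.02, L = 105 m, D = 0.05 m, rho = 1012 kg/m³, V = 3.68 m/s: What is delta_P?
Formula: \Delta P = f \frac{L}{D} \frac{\rho V^2}{2}
delta_P = 0.02·(105/0.05)·0.5·1012·3.68²/1000 = 287.8 kPa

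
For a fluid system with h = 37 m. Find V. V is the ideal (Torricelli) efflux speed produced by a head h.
Formula: V = \sqrt{2 g h}
V = √(2·9.81·37) = 26.94 m/s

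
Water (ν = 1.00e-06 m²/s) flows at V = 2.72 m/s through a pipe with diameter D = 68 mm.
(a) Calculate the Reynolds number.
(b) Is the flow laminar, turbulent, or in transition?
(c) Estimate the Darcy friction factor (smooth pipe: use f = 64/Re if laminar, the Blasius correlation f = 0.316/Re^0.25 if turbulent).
(a) Re = V·D/ν = 2.72·0.068/1.00e-06 = 184960
(b) Flow regime: turbulent (Re > 4000)
(c) Friction factor: f = 0.316/Re^0.25 = 0.316/184960^0.25 = 0.01524 (Blasius is strictly valid for Re ≲ 1e5; used here as the smooth-pipe estimate the problem specifies)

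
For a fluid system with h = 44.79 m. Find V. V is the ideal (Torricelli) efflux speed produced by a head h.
Formula: V = \sqrt{2 g h}
V = √(2·9.81·44.79) = 29.64 m/s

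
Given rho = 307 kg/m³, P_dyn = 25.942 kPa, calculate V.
Formula: P_{dyn} = \frac{1}{2} \rho V^2
Substituting knowns: 25.942 = 0.5·307·V²/1000
Solving for V: V = √(2·(25.942·1000)/307) = 13 m/s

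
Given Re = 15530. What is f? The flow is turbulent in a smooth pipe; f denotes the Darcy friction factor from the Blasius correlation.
Formula: f = \frac{0.316}{Re^{0.25}}
f = 0.316/15530^0.25 = 0.02831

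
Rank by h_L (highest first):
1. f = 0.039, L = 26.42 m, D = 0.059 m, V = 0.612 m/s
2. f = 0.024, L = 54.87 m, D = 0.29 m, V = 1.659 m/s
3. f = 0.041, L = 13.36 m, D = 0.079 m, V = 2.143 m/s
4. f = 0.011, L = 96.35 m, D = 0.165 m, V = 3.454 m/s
Case 1: h_L = 0.3334 m
Case 2: h_L = 0.637 m
Case 3: h_L = 1.623 m
Case 4: h_L = 3.906 m
Ranking (highest first): 4, 3, 2, 1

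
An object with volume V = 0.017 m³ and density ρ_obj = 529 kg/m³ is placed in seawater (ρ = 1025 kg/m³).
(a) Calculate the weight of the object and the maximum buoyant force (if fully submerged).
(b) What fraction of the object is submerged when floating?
(a) W=rho_obj*g*V=529*9.81*0.017=88.2 N; F_B(max)=rho*g*V=1025*9.81*0.017=170.9 N
(b) Floating fraction=rho_obj/rho=529/1025=0.516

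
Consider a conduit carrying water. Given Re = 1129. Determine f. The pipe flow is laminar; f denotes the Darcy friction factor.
Formula: f = \frac{64}{Re}
f = 64/1129 = 0.05669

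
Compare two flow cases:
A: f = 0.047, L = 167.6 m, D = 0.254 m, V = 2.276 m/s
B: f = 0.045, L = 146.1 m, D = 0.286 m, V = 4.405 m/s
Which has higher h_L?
h_L(A) = 8.188 m, h_L(B) = 22.73 m. Answer: B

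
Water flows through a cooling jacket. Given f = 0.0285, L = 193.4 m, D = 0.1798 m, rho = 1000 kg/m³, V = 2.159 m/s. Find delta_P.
Formula: \Delta P = f \frac{L}{D} \frac{\rho V^2}{2}
delta_P = 0.0285·(193.4/0.1798)·0.5·1000·2.159²/1000 = 71.45 kPa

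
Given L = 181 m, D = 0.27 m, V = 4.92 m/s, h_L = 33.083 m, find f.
Formula: h_L = f \frac{L}{D} \frac{V^2}{2g}
Substituting knowns: 33.083 = f·(181/0.27)·4.92²/(2·9.81)
Solving for f: f = 33.083·2·9.81/((181/0.27)·4.92²) = 0.04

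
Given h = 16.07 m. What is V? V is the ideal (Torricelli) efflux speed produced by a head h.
Formula: V = \sqrt{2 g h}
V = √(2·9.81·16.07) = 17.76 m/s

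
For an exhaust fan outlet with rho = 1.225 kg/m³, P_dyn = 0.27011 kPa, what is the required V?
Formula: P_{dyn} = \frac{1}{2} \rho V^2
Substituting knowns: 0.27011 = 0.5·1.225·V²/1000
Solving for V: V = √(2·(0.27011·1000)/1.225) = 21 m/s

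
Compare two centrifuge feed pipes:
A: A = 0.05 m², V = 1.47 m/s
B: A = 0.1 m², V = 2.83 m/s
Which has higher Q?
Q(A) = 73.5 L/s, Q(B) = 283 L/s. Answer: B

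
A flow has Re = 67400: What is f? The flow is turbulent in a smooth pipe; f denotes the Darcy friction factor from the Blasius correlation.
Formula: f = \frac{0.316}{Re^{0.25}}
f = 0.316/67400^0.25 = 0.01961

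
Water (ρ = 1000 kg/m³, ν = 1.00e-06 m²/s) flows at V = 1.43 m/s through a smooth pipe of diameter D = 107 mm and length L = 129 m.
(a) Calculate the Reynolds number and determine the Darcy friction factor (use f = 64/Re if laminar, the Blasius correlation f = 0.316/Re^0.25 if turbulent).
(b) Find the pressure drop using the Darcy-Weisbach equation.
(a) Re = V·D/ν = 1.43·0.107/1.00e-06 = 153010 → turbulent (Re > 4000); f = 0.316/Re^0.25 = 0.316/153010^0.25 = 0.015977 (Blasius is strictly valid for Re ≲ 1e5; used here as the smooth-pipe estimate the problem specifies)
(b) Darcy-Weisbach: ΔP = f·(L/D)·½ρV²/1000 = 0.015977·(129/0.107)·½·1000·1.43²/1000 = 19.69 kPa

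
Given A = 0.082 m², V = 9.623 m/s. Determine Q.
Formula: Q = A V
Q = 0.082·9.623·1000 = 789.1 L/s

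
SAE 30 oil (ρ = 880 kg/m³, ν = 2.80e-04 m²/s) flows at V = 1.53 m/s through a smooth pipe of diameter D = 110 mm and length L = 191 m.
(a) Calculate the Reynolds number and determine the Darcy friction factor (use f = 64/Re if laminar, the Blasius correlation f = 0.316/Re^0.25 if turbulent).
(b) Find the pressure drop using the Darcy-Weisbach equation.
(a) Re = V·D/ν = 1.53·0.11/2.80e-04 = 601.07 → laminar (Re < 2300); f = 64/Re = 64/601.07 = 0.10648
(b) Darcy-Weisbach: ΔP = f·(L/D)·½ρV²/1000 = 0.10648·(191/0.110)·½·880·1.53²/1000 = 190.4 kPa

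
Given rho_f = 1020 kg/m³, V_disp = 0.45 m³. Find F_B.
Formula: F_B = \rho_f g V_{disp}
F_B = 1020·9.81·0.45 = 4503 N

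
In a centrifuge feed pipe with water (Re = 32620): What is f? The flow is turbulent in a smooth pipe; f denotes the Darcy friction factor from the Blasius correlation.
Formula: f = \frac{0.316}{Re^{0.25}}
f = 0.316/32620^0.25 = 0.02351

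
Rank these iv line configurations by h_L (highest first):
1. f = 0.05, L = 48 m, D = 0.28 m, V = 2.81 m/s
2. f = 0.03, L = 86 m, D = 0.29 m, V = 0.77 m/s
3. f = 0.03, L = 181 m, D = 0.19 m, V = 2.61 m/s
Case 1: h_L = 3.45 m
Case 2: h_L = 0.2688 m
Case 3: h_L = 9.923 m
Ranking (highest first): 3, 1, 2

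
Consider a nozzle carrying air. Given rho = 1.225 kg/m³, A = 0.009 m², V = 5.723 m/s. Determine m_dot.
Formula: \dot{m} = \rho A V
m_dot = 1.225·0.009·5.723 = 0.0631 kg/s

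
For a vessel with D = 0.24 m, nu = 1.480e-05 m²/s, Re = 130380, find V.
Formula: Re = \frac{V D}{\nu}
Substituting knowns: 130380 = V·0.24/1.480e-05
Solving for V: V = 130380·1.480e-05/0.24 = 8.04 m/s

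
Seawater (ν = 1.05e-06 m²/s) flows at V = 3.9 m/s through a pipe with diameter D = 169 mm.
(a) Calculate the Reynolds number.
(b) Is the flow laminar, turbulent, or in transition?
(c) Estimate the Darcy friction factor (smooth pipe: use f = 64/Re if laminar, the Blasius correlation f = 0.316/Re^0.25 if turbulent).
(a) Re = V·D/ν = 3.9·0.169/1.05e-06 = 627710
(b) Flow regime: turbulent (Re > 4000)
(c) Friction factor: f = 0.316/Re^0.25 = 0.316/627710^0.25 = 0.01123 (Blasius is strictly valid for Re ≲ 1e5; used here as the smooth-pipe estimate the problem specifies)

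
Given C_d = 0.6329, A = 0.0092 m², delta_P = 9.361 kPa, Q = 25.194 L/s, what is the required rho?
Formula: Q = C_d A \sqrt{\frac{2 \Delta P}{\rho}}
Substituting knowns: 25.194 = 0.6329·0.0092·√(2·(9.361·1000)/rho)·1000
Solving for rho: rho = 2·(9.361·1000)/((25.194/1000)/(0.6329·0.0092))² = 1000 kg/m³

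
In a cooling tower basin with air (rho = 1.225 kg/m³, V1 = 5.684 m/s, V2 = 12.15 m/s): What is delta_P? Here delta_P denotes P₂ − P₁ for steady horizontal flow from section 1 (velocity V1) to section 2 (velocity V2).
Formula: \Delta P = \frac{1}{2} \rho (V_1^2 - V_2^2)
delta_P = 0.5·1.225·(5.684² − 12.15²)/1000 = -0.07063 kPa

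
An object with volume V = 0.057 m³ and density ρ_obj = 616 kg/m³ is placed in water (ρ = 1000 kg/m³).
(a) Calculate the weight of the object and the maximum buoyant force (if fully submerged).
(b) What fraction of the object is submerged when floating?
(a) W=rho_obj*g*V=616*9.81*0.057=344.4 N; F_B(max)=rho*g*V=1000*9.81*0.057=559.2 N
(b) Floating fraction=rho_obj/rho=616/1000=0.616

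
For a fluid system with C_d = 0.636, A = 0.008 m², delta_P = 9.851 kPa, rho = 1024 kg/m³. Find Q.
Formula: Q = C_d A \sqrt{\frac{2 \Delta P}{\rho}}
Q = 0.636·0.008·√(2·(9.851·1000)/1024)·1000 = 22.32 L/s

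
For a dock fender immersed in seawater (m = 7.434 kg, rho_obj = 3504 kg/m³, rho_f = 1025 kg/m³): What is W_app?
Formula: W_{app} = mg\left(1 - \frac{\rho_f}{\rho_{obj}}\right)
W_app = 7.434·9.81·(1 − 1025/3504) = 51.59 N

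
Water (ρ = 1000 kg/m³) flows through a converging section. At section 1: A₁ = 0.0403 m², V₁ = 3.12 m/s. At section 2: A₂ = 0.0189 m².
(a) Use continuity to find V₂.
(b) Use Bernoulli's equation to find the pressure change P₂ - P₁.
(a) Continuity: A₁V₁=A₂V₂ -> V₂=A₁V₁/A₂=0.0403*3.12/0.0189=6.65 m/s
(b) Bernoulli: P₂-P₁=0.5*rho*(V₁^2-V₂^2)/1000=0.5*1000*(3.12^2-6.65^2)/1000=-17.24 kPa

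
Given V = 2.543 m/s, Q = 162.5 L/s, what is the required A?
Formula: Q = A V
Substituting knowns: 162.5 = A·2.543·1000
Solving for A: A = (162.5/1000)/2.543 = 0.0639 m²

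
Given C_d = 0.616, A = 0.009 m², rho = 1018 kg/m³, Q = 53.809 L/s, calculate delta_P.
Formula: Q = C_d A \sqrt{\frac{2 \Delta P}{\rho}}
Substituting knowns: 53.809 = 0.616·0.009·√(2·(delta_P·1000)/1018)·1000
Solving for delta_P: delta_P = ((53.809/1000)/(0.616·0.009))²·1018/2/1000 = 47.95 kPa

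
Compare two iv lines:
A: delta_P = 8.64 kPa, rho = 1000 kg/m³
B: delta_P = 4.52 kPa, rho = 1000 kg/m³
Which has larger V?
V(A) = 4.157 m/s, V(B) = 3.007 m/s. Answer: A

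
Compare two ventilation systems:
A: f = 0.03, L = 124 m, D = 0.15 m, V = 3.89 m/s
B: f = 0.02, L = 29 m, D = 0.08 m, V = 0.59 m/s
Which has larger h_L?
h_L(A) = 19.13 m, h_L(B) = 0.1286 m. Answer: A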